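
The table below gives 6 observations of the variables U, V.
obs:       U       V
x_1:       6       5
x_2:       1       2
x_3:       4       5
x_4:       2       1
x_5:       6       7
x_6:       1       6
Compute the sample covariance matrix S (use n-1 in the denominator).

Step 1 — column means:
  mean(U) = (6 + 1 + 4 + 2 + 6 + 1) / 6 = 20/6 = 3.3333
  mean(V) = (5 + 2 + 5 + 1 + 7 + 6) / 6 = 26/6 = 4.3333

Step 2 — sample covariance S[i,j] = (1/(n-1)) · Σ_k (x_{k,i} - mean_i) · (x_{k,j} - mean_j), with n-1 = 5.
  S[U,U] = ((2.6667)·(2.6667) + (-2.3333)·(-2.3333) + (0.6667)·(0.6667) + (-1.3333)·(-1.3333) + (2.6667)·(2.6667) + (-2.3333)·(-2.3333)) / 5 = 27.3333/5 = 5.4667
  S[U,V] = ((2.6667)·(0.6667) + (-2.3333)·(-2.3333) + (0.6667)·(0.6667) + (-1.3333)·(-3.3333) + (2.6667)·(2.6667) + (-2.3333)·(1.6667)) / 5 = 15.3333/5 = 3.0667
  S[V,V] = ((0.6667)·(0.6667) + (-2.3333)·(-2.3333) + (0.6667)·(0.6667) + (-3.3333)·(-3.3333) + (2.6667)·(2.6667) + (1.6667)·(1.6667)) / 5 = 27.3333/5 = 5.4667

S is symmetric (S[j,i] = S[i,j]). Assembling:

S = [[5.4667, 3.0667],
 [3.0667, 5.4667]]


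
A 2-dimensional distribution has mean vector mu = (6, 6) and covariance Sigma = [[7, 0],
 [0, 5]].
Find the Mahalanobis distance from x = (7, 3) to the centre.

Step 1 — centre the observation: (x - mu) = (1, -3).

Step 2 — invert Sigma. det(Sigma) = 7·5 - (0)² = 35.
  Sigma^{-1} = (1/det) · [[d, -b], [-b, a]] = [[0.1429, 0],
 [0, 0.2]].

Step 3 — form the quadratic (x - mu)^T · Sigma^{-1} · (x - mu):
  Sigma^{-1} · (x - mu) = (0.1429, -0.6).
  (x - mu)^T · [Sigma^{-1} · (x - mu)] = (1)·(0.1429) + (-3)·(-0.6) = 1.9429.

Step 4 — take square root: d = √(1.9429) ≈ 1.3939.

d(x, mu) = √(1.9429) ≈ 1.3939


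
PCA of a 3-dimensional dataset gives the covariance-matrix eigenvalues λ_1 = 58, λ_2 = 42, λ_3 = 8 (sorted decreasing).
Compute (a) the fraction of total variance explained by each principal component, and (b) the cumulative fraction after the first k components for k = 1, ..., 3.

Step 1 — total variance = trace(Sigma) = Σ λ_i = 58 + 42 + 8 = 108.

Step 2 — fraction explained by component i = λ_i / Σ λ:
  PC1: 58/108 = 0.537
  PC2: 42/108 = 0.3889
  PC3: 8/108 = 0.0741

Step 3 — cumulative fraction after k components = (λ_1 + ... + λ_k) / Σ λ:
  k = 1: 58/108 = 0.537
  k = 2: (58 + 42)/108 = 100/108 = 0.9259
  k = 3: (58 + 42 + 8)/108 = 108/108 = 1

Summary (fraction, with percent):

explained: PC1 0.537 (53.7%), PC2 0.3889 (38.89%), PC3 0.0741 (7.41%);  cumulative: 0.537, 0.9259, 1


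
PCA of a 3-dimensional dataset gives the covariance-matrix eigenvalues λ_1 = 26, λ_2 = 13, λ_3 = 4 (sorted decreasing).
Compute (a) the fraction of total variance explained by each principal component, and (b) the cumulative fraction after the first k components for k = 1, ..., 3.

Step 1 — total variance = trace(Sigma) = Σ λ_i = 26 + 13 + 4 = 43.

Step 2 — fraction explained by component i = λ_i / Σ λ:
  PC1: 26/43 = 0.6047
  PC2: 13/43 = 0.3023
  PC3: 4/43 = 0.093

Step 3 — cumulative fraction after k components = (λ_1 + ... + λ_k) / Σ λ:
  k = 1: 26/43 = 0.6047
  k = 2: (26 + 13)/43 = 39/43 = 0.907
  k = 3: (26 + 13 + 4)/43 = 43/43 = 1

Summary (fraction, with percent):

explained: PC1 0.6047 (60.47%), PC2 0.3023 (30.23%), PC3 0.093 (9.3%);  cumulative: 0.6047, 0.907, 1


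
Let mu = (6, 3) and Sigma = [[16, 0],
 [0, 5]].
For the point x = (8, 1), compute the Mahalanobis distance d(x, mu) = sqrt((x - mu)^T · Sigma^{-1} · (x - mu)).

Step 1 — centre the observation: (x - mu) = (2, -2).

Step 2 — invert Sigma. det(Sigma) = 16·5 - (0)² = 80.
  Sigma^{-1} = (1/det) · [[d, -b], [-b, a]] = [[0.0625, 0],
 [0, 0.2]].

Step 3 — form the quadratic (x - mu)^T · Sigma^{-1} · (x - mu):
  Sigma^{-1} · (x - mu) = (0.125, -0.4).
  (x - mu)^T · [Sigma^{-1} · (x - mu)] = (2)·(0.125) + (-2)·(-0.4) = 1.05.

Step 4 — take square root: d = √(1.05) ≈ 1.0247.

d(x, mu) = √(1.05) ≈ 1.0247


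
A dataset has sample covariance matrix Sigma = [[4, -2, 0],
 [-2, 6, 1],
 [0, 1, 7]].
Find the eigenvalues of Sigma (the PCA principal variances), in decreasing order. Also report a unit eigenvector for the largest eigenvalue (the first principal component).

Step 1 — characteristic polynomial p(λ) = det(λI - Sigma) = λ³ - tr·λ² + c_1·λ - det, where tr = trace, c_1 = sum of the principal 2×2 minors, det = det(Sigma):
  tr = 4 + 6 + 7 = 17,
  c_1 = (4·6 - (-2)²) + (4·7 - (0)²) + (6·7 - (1)²) = 20 + 28 + 41 = 89,
  det = 4·(6·7 - (1)²) - (-2)·((-2)·7 - (1)·(0)) + (0)·((-2)·(1) - 6·(0)) = 4·(41) - (-2)·(-14) + (0)·(-2) = 136.
  So p(λ) = λ³ - 17λ² + 89λ - 136.
Step 2 — look for an integer root (rational root theorem: any rational root is an integer divisor of 136). Testing λ = 8:
  p(8) = 512 - 1088 + 712 - 136 = 0  ✓
  Dividing out (λ - 8): p(λ) = (λ - 8)(λ² - 9λ + 17).
Step 3 — remaining eigenvalues from the quadratic λ² - 9λ + 17 = 0:
  Δ = 9² - 4·17 = 81 - 68 = 13,  λ = (9 ± √13)/2 = (9 ± 3.6056)/2 ≈ 6.3028 or 2.6972.
  Sorted: λ_1 = 8,  λ_2 = 6.3028,  λ_3 = 2.6972  (check: sum = 17 = tr ✓).

Step 4 — unit eigenvector for λ_1 = 8: v spans the null space of (Sigma - λ_1 I), whose rows are
  r_1 = (-4, -2, 0),  r_2 = (-2, -2, 1),  r_3 = (0, 1, -1).
  v is orthogonal to every row, so take v ∝ r_1 × r_2 = ((-2)·(1) - (0)·(-2), (0)·(-2) - (-4)·(1), (-4)·(-2) - (-2)·(-2)) = (-2, 4, 4).
  Rescale (divide by 2; multiply by -1 so the first nonzero entry is positive): u = (1, -2, -2).
  ||u|| = √((1)² + (-2)² + (-2)²) = √(9) = 3,  v_1 = u/||u|| ≈ (0.3333, -0.6667, -0.6667) (||v_1|| = 1).

λ_1 = 8,  λ_2 = 6.3028,  λ_3 = 2.6972;  v_1 ≈ (0.3333, -0.6667, -0.6667)


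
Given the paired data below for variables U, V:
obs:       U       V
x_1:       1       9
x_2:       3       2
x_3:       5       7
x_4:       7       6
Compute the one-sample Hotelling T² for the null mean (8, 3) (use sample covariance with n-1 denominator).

Step 1 — sample mean vector:
  mean(U) = (1 + 3 + 5 + 7) / 4 = 16/4 = 4
  mean(V) = (9 + 2 + 7 + 6) / 4 = 24/4 = 6
  x̄ = (4, 6),  deviation x̄ - mu_0 = (4, 6) - (8, 3) = (-4, 3).

Step 2 — sample covariance matrix, S[i,j] = (1/(n-1)) · Σ_k (x_{k,i} - mean_i) · (x_{k,j} - mean_j), divisor n-1 = 3:
  S[U,U] = ((-3)·(-3) + (-1)·(-1) + (1)·(1) + (3)·(3)) / 3 = 20/3 = 6.6667
  S[U,V] = ((-3)·(3) + (-1)·(-4) + (1)·(1) + (3)·(0)) / 3 = -4/3 = -1.3333
  S[V,V] = ((3)·(3) + (-4)·(-4) + (1)·(1) + (0)·(0)) / 3 = 26/3 = 8.6667
  S = [[6.6667, -1.3333],
 [-1.3333, 8.6667]].

Step 3 — invert S. det(S) = 6.6667·8.6667 - (-1.3333)² = 56.
  S^{-1} = (1/det) · [[d, -b], [-b, a]] = [[0.1548, 0.0238],
 [0.0238, 0.119]].

Step 4 — quadratic form (x̄ - mu_0)^T · S^{-1} · (x̄ - mu_0):
  S^{-1} · (x̄ - mu_0) = (-0.5476, 0.2619),
  (x̄ - mu_0)^T · [...] = (-4)·(-0.5476) + (3)·(0.2619) = 2.9762.

Step 5 — scale by n: T² = 4 · 2.9762 = 11.9048.

T² ≈ 11.9048


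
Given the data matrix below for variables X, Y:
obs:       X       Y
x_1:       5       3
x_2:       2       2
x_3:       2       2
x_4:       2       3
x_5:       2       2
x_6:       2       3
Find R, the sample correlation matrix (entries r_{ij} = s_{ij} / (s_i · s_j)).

Step 1 — column means:
  mean(X) = (5 + 2 + 2 + 2 + 2 + 2) / 6 = 15/6 = 2.5
  mean(Y) = (3 + 2 + 2 + 3 + 2 + 3) / 6 = 15/6 = 2.5

Step 2 — sample variances and covariances s[i,j] = (1/(n-1)) · Σ_k (x_{k,i} - mean_i) · (x_{k,j} - mean_j), with n-1 = 5:
  s[X,X] = ((2.5)·(2.5) + (-0.5)·(-0.5) + (-0.5)·(-0.5) + (-0.5)·(-0.5) + (-0.5)·(-0.5) + (-0.5)·(-0.5)) / 5 = 7.5/5 = 1.5
  s[X,Y] = ((2.5)·(0.5) + (-0.5)·(-0.5) + (-0.5)·(-0.5) + (-0.5)·(0.5) + (-0.5)·(-0.5) + (-0.5)·(0.5)) / 5 = 1.5/5 = 0.3
  s[Y,Y] = ((0.5)·(0.5) + (-0.5)·(-0.5) + (-0.5)·(-0.5) + (0.5)·(0.5) + (-0.5)·(-0.5) + (0.5)·(0.5)) / 5 = 1.5/5 = 0.3
  Sample standard deviations s_i = √(s[i,i]):
  s(X) = √(1.5) = 1.2247
  s(Y) = √(0.3) = 0.5477

Step 3 — r_{ij} = s_{ij} / (s_i · s_j):
  r[X,X] = 1 (diagonal).
  r[X,Y] = 0.3 / (1.2247 · 0.5477) = 0.3 / 0.6708 = 0.4472
  r[Y,Y] = 1 (diagonal).

R is symmetric with unit diagonal. Assembling:

R = [[1, 0.4472],
 [0.4472, 1]]


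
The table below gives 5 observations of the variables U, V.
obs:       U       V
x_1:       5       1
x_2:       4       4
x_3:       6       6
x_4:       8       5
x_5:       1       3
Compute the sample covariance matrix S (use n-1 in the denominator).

Step 1 — column means:
  mean(U) = (5 + 4 + 6 + 8 + 1) / 5 = 24/5 = 4.8
  mean(V) = (1 + 4 + 6 + 5 + 3) / 5 = 19/5 = 3.8

Step 2 — sample covariance S[i,j] = (1/(n-1)) · Σ_k (x_{k,i} - mean_i) · (x_{k,j} - mean_j), with n-1 = 4.
  S[U,U] = ((0.2)·(0.2) + (-0.8)·(-0.8) + (1.2)·(1.2) + (3.2)·(3.2) + (-3.8)·(-3.8)) / 4 = 26.8/4 = 6.7
  S[U,V] = ((0.2)·(-2.8) + (-0.8)·(0.2) + (1.2)·(2.2) + (3.2)·(1.2) + (-3.8)·(-0.8)) / 4 = 8.8/4 = 2.2
  S[V,V] = ((-2.8)·(-2.8) + (0.2)·(0.2) + (2.2)·(2.2) + (1.2)·(1.2) + (-0.8)·(-0.8)) / 4 = 14.8/4 = 3.7

S is symmetric (S[j,i] = S[i,j]). Assembling:

S = [[6.7, 2.2],
 [2.2, 3.7]]


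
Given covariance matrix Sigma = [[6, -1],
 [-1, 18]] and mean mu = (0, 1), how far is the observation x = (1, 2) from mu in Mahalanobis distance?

Step 1 — centre the observation: (x - mu) = (1, 1).

Step 2 — invert Sigma. det(Sigma) = 6·18 - (-1)² = 107.
  Sigma^{-1} = (1/det) · [[d, -b], [-b, a]] = [[0.1682, 0.0093],
 [0.0093, 0.0561]].

Step 3 — form the quadratic (x - mu)^T · Sigma^{-1} · (x - mu):
  Sigma^{-1} · (x - mu) = (0.1776, 0.0654).
  (x - mu)^T · [Sigma^{-1} · (x - mu)] = (1)·(0.1776) + (1)·(0.0654) = 0.243.

Step 4 — take square root: d = √(0.243) ≈ 0.4929.

d(x, mu) = √(0.243) ≈ 0.4929


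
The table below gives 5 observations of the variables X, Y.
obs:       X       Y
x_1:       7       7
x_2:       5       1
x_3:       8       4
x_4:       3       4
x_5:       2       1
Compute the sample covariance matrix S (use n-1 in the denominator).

Step 1 — column means:
  mean(X) = (7 + 5 + 8 + 3 + 2) / 5 = 25/5 = 5
  mean(Y) = (7 + 1 + 4 + 4 + 1) / 5 = 17/5 = 3.4

Step 2 — sample covariance S[i,j] = (1/(n-1)) · Σ_k (x_{k,i} - mean_i) · (x_{k,j} - mean_j), with n-1 = 4.
  S[X,X] = ((2)·(2) + (0)·(0) + (3)·(3) + (-2)·(-2) + (-3)·(-3)) / 4 = 26/4 = 6.5
  S[X,Y] = ((2)·(3.6) + (0)·(-2.4) + (3)·(0.6) + (-2)·(0.6) + (-3)·(-2.4)) / 4 = 15/4 = 3.75
  S[Y,Y] = ((3.6)·(3.6) + (-2.4)·(-2.4) + (0.6)·(0.6) + (0.6)·(0.6) + (-2.4)·(-2.4)) / 4 = 25.2/4 = 6.3

S is symmetric (S[j,i] = S[i,j]). Assembling:

S = [[6.5, 3.75],
 [3.75, 6.3]]


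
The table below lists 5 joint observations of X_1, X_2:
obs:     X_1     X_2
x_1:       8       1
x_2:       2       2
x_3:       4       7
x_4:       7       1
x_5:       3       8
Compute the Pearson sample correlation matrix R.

Step 1 — column means:
  mean(X_1) = (8 + 2 + 4 + 7 + 3) / 5 = 24/5 = 4.8
  mean(X_2) = (1 + 2 + 7 + 1 + 8) / 5 = 19/5 = 3.8

Step 2 — sample variances and covariances s[i,j] = (1/(n-1)) · Σ_k (x_{k,i} - mean_i) · (x_{k,j} - mean_j), with n-1 = 4:
  s[X_1,X_1] = ((3.2)·(3.2) + (-2.8)·(-2.8) + (-0.8)·(-0.8) + (2.2)·(2.2) + (-1.8)·(-1.8)) / 4 = 26.8/4 = 6.7
  s[X_1,X_2] = ((3.2)·(-2.8) + (-2.8)·(-1.8) + (-0.8)·(3.2) + (2.2)·(-2.8) + (-1.8)·(4.2)) / 4 = -20.2/4 = -5.05
  s[X_2,X_2] = ((-2.8)·(-2.8) + (-1.8)·(-1.8) + (3.2)·(3.2) + (-2.8)·(-2.8) + (4.2)·(4.2)) / 4 = 46.8/4 = 11.7
  Sample standard deviations s_i = √(s[i,i]):
  s(X_1) = √(6.7) = 2.5884
  s(X_2) = √(11.7) = 3.4205

Step 3 — r_{ij} = s_{ij} / (s_i · s_j):
  r[X_1,X_1] = 1 (diagonal).
  r[X_1,X_2] = -5.05 / (2.5884 · 3.4205) = -5.05 / 8.8538 = -0.5704
  r[X_2,X_2] = 1 (diagonal).

R is symmetric with unit diagonal. Assembling:

R = [[1, -0.5704],
 [-0.5704, 1]]


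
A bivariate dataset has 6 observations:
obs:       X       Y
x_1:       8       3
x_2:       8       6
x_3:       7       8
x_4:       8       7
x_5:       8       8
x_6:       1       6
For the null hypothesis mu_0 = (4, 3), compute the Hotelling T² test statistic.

Step 1 — sample mean vector:
  mean(X) = (8 + 8 + 7 + 8 + 8 + 1) / 6 = 40/6 = 6.6667
  mean(Y) = (3 + 6 + 8 + 7 + 8 + 6) / 6 = 38/6 = 6.3333
  x̄ = (6.6667, 6.3333),  deviation x̄ - mu_0 = (6.6667, 6.3333) - (4, 3) = (2.6667, 3.3333).

Step 2 — sample covariance matrix, S[i,j] = (1/(n-1)) · Σ_k (x_{k,i} - mean_i) · (x_{k,j} - mean_j), divisor n-1 = 5:
  S[X,X] = ((1.3333)·(1.3333) + (1.3333)·(1.3333) + (0.3333)·(0.3333) + (1.3333)·(1.3333) + (1.3333)·(1.3333) + (-5.6667)·(-5.6667)) / 5 = 39.3333/5 = 7.8667
  S[X,Y] = ((1.3333)·(-3.3333) + (1.3333)·(-0.3333) + (0.3333)·(1.6667) + (1.3333)·(0.6667) + (1.3333)·(1.6667) + (-5.6667)·(-0.3333)) / 5 = 0.6667/5 = 0.1333
  S[Y,Y] = ((-3.3333)·(-3.3333) + (-0.3333)·(-0.3333) + (1.6667)·(1.6667) + (0.6667)·(0.6667) + (1.6667)·(1.6667) + (-0.3333)·(-0.3333)) / 5 = 17.3333/5 = 3.4667
  S = [[7.8667, 0.1333],
 [0.1333, 3.4667]].

Step 3 — invert S. det(S) = 7.8667·3.4667 - (0.1333)² = 27.2533.
  S^{-1} = (1/det) · [[d, -b], [-b, a]] = [[0.1272, -0.0049],
 [-0.0049, 0.2886]].

Step 4 — quadratic form (x̄ - mu_0)^T · S^{-1} · (x̄ - mu_0):
  S^{-1} · (x̄ - mu_0) = (0.3229, 0.9491),
  (x̄ - mu_0)^T · [...] = (2.6667)·(0.3229) + (3.3333)·(0.9491) = 4.0248.

Step 5 — scale by n: T² = 6 · 4.0248 = 24.1487.

T² ≈ 24.1487


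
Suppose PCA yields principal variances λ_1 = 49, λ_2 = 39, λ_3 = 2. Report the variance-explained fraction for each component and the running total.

Step 1 — total variance = trace(Sigma) = Σ λ_i = 49 + 39 + 2 = 90.

Step 2 — fraction explained by component i = λ_i / Σ λ:
  PC1: 49/90 = 0.5444
  PC2: 39/90 = 0.4333
  PC3: 2/90 = 0.0222

Step 3 — cumulative fraction after k components = (λ_1 + ... + λ_k) / Σ λ:
  k = 1: 49/90 = 0.5444
  k = 2: (49 + 39)/90 = 88/90 = 0.9778
  k = 3: (49 + 39 + 2)/90 = 90/90 = 1

Summary (fraction, with percent):

explained: PC1 0.5444 (54.44%), PC2 0.4333 (43.33%), PC3 0.0222 (2.22%);  cumulative: 0.5444, 0.9778, 1


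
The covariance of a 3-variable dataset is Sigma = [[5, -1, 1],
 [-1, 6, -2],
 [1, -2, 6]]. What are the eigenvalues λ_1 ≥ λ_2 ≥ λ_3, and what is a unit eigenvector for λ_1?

Step 1 — characteristic polynomial p(λ) = det(λI - Sigma) = λ³ - tr·λ² + c_1·λ - det, where tr = trace, c_1 = sum of the principal 2×2 minors, det = det(Sigma):
  tr = 5 + 6 + 6 = 17,
  c_1 = (5·6 - (-1)²) + (5·6 - (1)²) + (6·6 - (-2)²) = 29 + 29 + 32 = 90,
  det = 5·(6·6 - (-2)²) - (-1)·((-1)·6 - (-2)·(1)) + (1)·((-1)·(-2) - 6·(1)) = 5·(32) - (-1)·(-4) + (1)·(-4) = 152.
  So p(λ) = λ³ - 17λ² + 90λ - 152.
Step 2 — look for an integer root (rational root theorem: any rational root is an integer divisor of 152). Testing λ = 4:
  p(4) = 64 - 272 + 360 - 152 = 0  ✓
  Dividing out (λ - 4): p(λ) = (λ - 4)(λ² - 13λ + 38).
Step 3 — remaining eigenvalues from the quadratic λ² - 13λ + 38 = 0:
  Δ = 13² - 4·38 = 169 - 152 = 17,  λ = (13 ± √17)/2 = (13 ± 4.1231)/2 ≈ 8.5616 or 4.4384.
  Sorted: λ_1 = 8.5616,  λ_2 = 4.4384,  λ_3 = 4  (check: sum = 17 = tr ✓).

Step 4 — unit eigenvector for λ_1 ≈ 8.5616: v spans the null space of (Sigma - λ_1 I), whose rows are
  r_1 = (-3.5616, -1, 1),  r_2 = (-1, -2.5616, -2),  r_3 = (1, -2, -2.5616).
  v is orthogonal to every row, so take v ∝ r_1 × r_2 = ((-1)·(-2) - (1)·(-2.5616), (1)·(-1) - (-3.5616)·(-2), (-3.5616)·(-2.5616) - (-1)·(-1)) ≈ (4.5616, -8.1231, 8.1231).
  Let u = (4.5616, -8.1231, 8.1231).
  ||u|| = √((4.5616)² + (-8.1231)² + (8.1231)²) = √(152.7775) ≈ 12.3603,  v_1 = u/||u|| ≈ (0.369, -0.6572, 0.6572) (||v_1|| = 1).

λ_1 = 8.5616,  λ_2 = 4.4384,  λ_3 = 4;  v_1 ≈ (0.369, -0.6572, 0.6572)


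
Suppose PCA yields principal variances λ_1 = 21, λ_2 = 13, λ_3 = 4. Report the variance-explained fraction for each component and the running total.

Step 1 — total variance = trace(Sigma) = Σ λ_i = 21 + 13 + 4 = 38.

Step 2 — fraction explained by component i = λ_i / Σ λ:
  PC1: 21/38 = 0.5526
  PC2: 13/38 = 0.3421
  PC3: 4/38 = 0.1053

Step 3 — cumulative fraction after k components = (λ_1 + ... + λ_k) / Σ λ:
  k = 1: 21/38 = 0.5526
  k = 2: (21 + 13)/38 = 34/38 = 0.8947
  k = 3: (21 + 13 + 4)/38 = 38/38 = 1

Summary (fraction, with percent):

explained: PC1 0.5526 (55.26%), PC2 0.3421 (34.21%), PC3 0.1053 (10.53%);  cumulative: 0.5526, 0.8947, 1


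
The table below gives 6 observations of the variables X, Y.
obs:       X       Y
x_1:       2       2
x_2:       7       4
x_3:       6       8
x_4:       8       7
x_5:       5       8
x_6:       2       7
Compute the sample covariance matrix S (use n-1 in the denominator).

Step 1 — column means:
  mean(X) = (2 + 7 + 6 + 8 + 5 + 2) / 6 = 30/6 = 5
  mean(Y) = (2 + 4 + 8 + 7 + 8 + 7) / 6 = 36/6 = 6

Step 2 — sample covariance S[i,j] = (1/(n-1)) · Σ_k (x_{k,i} - mean_i) · (x_{k,j} - mean_j), with n-1 = 5.
  S[X,X] = ((-3)·(-3) + (2)·(2) + (1)·(1) + (3)·(3) + (0)·(0) + (-3)·(-3)) / 5 = 32/5 = 6.4
  S[X,Y] = ((-3)·(-4) + (2)·(-2) + (1)·(2) + (3)·(1) + (0)·(2) + (-3)·(1)) / 5 = 10/5 = 2
  S[Y,Y] = ((-4)·(-4) + (-2)·(-2) + (2)·(2) + (1)·(1) + (2)·(2) + (1)·(1)) / 5 = 30/5 = 6

S is symmetric (S[j,i] = S[i,j]). Assembling:

S = [[6.4, 2],
 [2, 6]]


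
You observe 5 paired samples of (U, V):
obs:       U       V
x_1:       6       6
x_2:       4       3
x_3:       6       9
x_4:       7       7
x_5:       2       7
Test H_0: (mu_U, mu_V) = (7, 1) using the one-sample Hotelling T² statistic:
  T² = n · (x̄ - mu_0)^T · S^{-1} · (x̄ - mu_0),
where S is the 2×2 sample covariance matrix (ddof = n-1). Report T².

Step 1 — sample mean vector:
  mean(U) = (6 + 4 + 6 + 7 + 2) / 5 = 25/5 = 5
  mean(V) = (6 + 3 + 9 + 7 + 7) / 5 = 32/5 = 6.4
  x̄ = (5, 6.4),  deviation x̄ - mu_0 = (5, 6.4) - (7, 1) = (-2, 5.4).

Step 2 — sample covariance matrix, S[i,j] = (1/(n-1)) · Σ_k (x_{k,i} - mean_i) · (x_{k,j} - mean_j), divisor n-1 = 4:
  S[U,U] = ((1)·(1) + (-1)·(-1) + (1)·(1) + (2)·(2) + (-3)·(-3)) / 4 = 16/4 = 4
  S[U,V] = ((1)·(-0.4) + (-1)·(-3.4) + (1)·(2.6) + (2)·(0.6) + (-3)·(0.6)) / 4 = 5/4 = 1.25
  S[V,V] = ((-0.4)·(-0.4) + (-3.4)·(-3.4) + (2.6)·(2.6) + (0.6)·(0.6) + (0.6)·(0.6)) / 4 = 19.2/4 = 4.8
  S = [[4, 1.25],
 [1.25, 4.8]].

Step 3 — invert S. det(S) = 4·4.8 - (1.25)² = 17.6375.
  S^{-1} = (1/det) · [[d, -b], [-b, a]] = [[0.2721, -0.0709],
 [-0.0709, 0.2268]].

Step 4 — quadratic form (x̄ - mu_0)^T · S^{-1} · (x̄ - mu_0):
  S^{-1} · (x̄ - mu_0) = (-0.927, 1.3664),
  (x̄ - mu_0)^T · [...] = (-2)·(-0.927) + (5.4)·(1.3664) = 9.2326.

Step 5 — scale by n: T² = 5 · 9.2326 = 46.163.

T² ≈ 46.163


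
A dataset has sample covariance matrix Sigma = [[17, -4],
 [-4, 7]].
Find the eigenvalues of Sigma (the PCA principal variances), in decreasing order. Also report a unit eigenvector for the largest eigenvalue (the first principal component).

Step 1 — characteristic polynomial of 2×2 Sigma:
  det(Sigma - λI) = λ² - trace · λ + det = 0.
  trace = 17 + 7 = 24, det = 17·7 - (-4)² = 103.
Step 2 — discriminant:
  Δ = trace² - 4·det = 576 - 412 = 164.
Step 3 — eigenvalues:
  λ = (trace ± √Δ)/2 = (24 ± 12.8062)/2,
  λ_1 = 18.4031,  λ_2 = 5.5969.

Step 4 — unit eigenvector for λ_1: solve (Sigma - λ_1 I)v = 0. First row:
  (17 - 18.4031)·v_x + (-4)·v_y = 0, i.e. (-1.4031)·v_x + (-4)·v_y = 0,
  so v ∝ (b, λ_1 - a) = (-4, 1.4031); multiply by -1 so the first entry is positive: u = (4, -1.4031).
  ||u|| = √((4)² + (-1.4031)²) = √(17.9688) ≈ 4.239,
  v_1 = u/||u|| ≈ (0.9436, -0.331) (||v_1|| = 1).

λ_1 = 18.4031,  λ_2 = 5.5969;  v_1 ≈ (0.9436, -0.331)


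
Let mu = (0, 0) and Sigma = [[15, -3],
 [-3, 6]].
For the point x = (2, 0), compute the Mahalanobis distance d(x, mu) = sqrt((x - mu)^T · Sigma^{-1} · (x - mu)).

Step 1 — centre the observation: (x - mu) = (2, 0).

Step 2 — invert Sigma. det(Sigma) = 15·6 - (-3)² = 81.
  Sigma^{-1} = (1/det) · [[d, -b], [-b, a]] = [[0.0741, 0.037],
 [0.037, 0.1852]].

Step 3 — form the quadratic (x - mu)^T · Sigma^{-1} · (x - mu):
  Sigma^{-1} · (x - mu) = (0.1481, 0.0741).
  (x - mu)^T · [Sigma^{-1} · (x - mu)] = (2)·(0.1481) + (0)·(0.0741) = 0.2963.

Step 4 — take square root: d = √(0.2963) ≈ 0.5443.

d(x, mu) = √(0.2963) ≈ 0.5443


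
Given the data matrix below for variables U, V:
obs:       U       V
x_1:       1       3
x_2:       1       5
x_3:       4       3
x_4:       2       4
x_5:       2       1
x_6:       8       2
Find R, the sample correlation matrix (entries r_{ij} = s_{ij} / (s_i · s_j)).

Step 1 — column means:
  mean(U) = (1 + 1 + 4 + 2 + 2 + 8) / 6 = 18/6 = 3
  mean(V) = (3 + 5 + 3 + 4 + 1 + 2) / 6 = 18/6 = 3

Step 2 — sample variances and covariances s[i,j] = (1/(n-1)) · Σ_k (x_{k,i} - mean_i) · (x_{k,j} - mean_j), with n-1 = 5:
  s[U,U] = ((-2)·(-2) + (-2)·(-2) + (1)·(1) + (-1)·(-1) + (-1)·(-1) + (5)·(5)) / 5 = 36/5 = 7.2
  s[U,V] = ((-2)·(0) + (-2)·(2) + (1)·(0) + (-1)·(1) + (-1)·(-2) + (5)·(-1)) / 5 = -8/5 = -1.6
  s[V,V] = ((0)·(0) + (2)·(2) + (0)·(0) + (1)·(1) + (-2)·(-2) + (-1)·(-1)) / 5 = 10/5 = 2
  Sample standard deviations s_i = √(s[i,i]):
  s(U) = √(7.2) = 2.6833
  s(V) = √(2) = 1.4142

Step 3 — r_{ij} = s_{ij} / (s_i · s_j):
  r[U,U] = 1 (diagonal).
  r[U,V] = -1.6 / (2.6833 · 1.4142) = -1.6 / 3.7947 = -0.4216
  r[V,V] = 1 (diagonal).

R is symmetric with unit diagonal. Assembling:

R = [[1, -0.4216],
 [-0.4216, 1]]


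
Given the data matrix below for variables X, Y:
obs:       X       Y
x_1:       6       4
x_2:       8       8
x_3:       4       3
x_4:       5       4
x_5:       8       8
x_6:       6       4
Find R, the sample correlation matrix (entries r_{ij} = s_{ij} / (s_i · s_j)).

Step 1 — column means:
  mean(X) = (6 + 8 + 4 + 5 + 8 + 6) / 6 = 37/6 = 6.1667
  mean(Y) = (4 + 8 + 3 + 4 + 8 + 4) / 6 = 31/6 = 5.1667

Step 2 — sample variances and covariances s[i,j] = (1/(n-1)) · Σ_k (x_{k,i} - mean_i) · (x_{k,j} - mean_j), with n-1 = 5:
  s[X,X] = ((-0.1667)·(-0.1667) + (1.8333)·(1.8333) + (-2.1667)·(-2.1667) + (-1.1667)·(-1.1667) + (1.8333)·(1.8333) + (-0.1667)·(-0.1667)) / 5 = 12.8333/5 = 2.5667
  s[X,Y] = ((-0.1667)·(-1.1667) + (1.8333)·(2.8333) + (-2.1667)·(-2.1667) + (-1.1667)·(-1.1667) + (1.8333)·(2.8333) + (-0.1667)·(-1.1667)) / 5 = 16.8333/5 = 3.3667
  s[Y,Y] = ((-1.1667)·(-1.1667) + (2.8333)·(2.8333) + (-2.1667)·(-2.1667) + (-1.1667)·(-1.1667) + (2.8333)·(2.8333) + (-1.1667)·(-1.1667)) / 5 = 24.8333/5 = 4.9667
  Sample standard deviations s_i = √(s[i,i]):
  s(X) = √(2.5667) = 1.6021
  s(Y) = √(4.9667) = 2.2286

Step 3 — r_{ij} = s_{ij} / (s_i · s_j):
  r[X,X] = 1 (diagonal).
  r[X,Y] = 3.3667 / (1.6021 · 2.2286) = 3.3667 / 3.5704 = 0.9429
  r[Y,Y] = 1 (diagonal).

R is symmetric with unit diagonal. Assembling:

R = [[1, 0.9429],
 [0.9429, 1]]


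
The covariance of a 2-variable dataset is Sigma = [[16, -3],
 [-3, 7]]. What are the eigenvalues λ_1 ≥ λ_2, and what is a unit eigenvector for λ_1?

Step 1 — characteristic polynomial of 2×2 Sigma:
  det(Sigma - λI) = λ² - trace · λ + det = 0.
  trace = 16 + 7 = 23, det = 16·7 - (-3)² = 103.
Step 2 — discriminant:
  Δ = trace² - 4·det = 529 - 412 = 117.
Step 3 — eigenvalues:
  λ = (trace ± √Δ)/2 = (23 ± 10.8167)/2,
  λ_1 = 16.9083,  λ_2 = 6.0917.

Step 4 — unit eigenvector for λ_1: solve (Sigma - λ_1 I)v = 0. First row:
  (16 - 16.9083)·v_x + (-3)·v_y = 0, i.e. (-0.9083)·v_x + (-3)·v_y = 0,
  so v ∝ (b, λ_1 - a) = (-3, 0.9083); multiply by -1 so the first entry is positive: u = (3, -0.9083).
  ||u|| = √((3)² + (-0.9083)²) = √(9.8251) ≈ 3.1345,
  v_1 = u/||u|| ≈ (0.9571, -0.2898) (||v_1|| = 1).

λ_1 = 16.9083,  λ_2 = 6.0917;  v_1 ≈ (0.9571, -0.2898)


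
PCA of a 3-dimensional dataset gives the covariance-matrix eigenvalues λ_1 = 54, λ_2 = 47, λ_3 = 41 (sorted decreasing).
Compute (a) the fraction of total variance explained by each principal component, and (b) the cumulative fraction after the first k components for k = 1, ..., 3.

Step 1 — total variance = trace(Sigma) = Σ λ_i = 54 + 47 + 41 = 142.

Step 2 — fraction explained by component i = λ_i / Σ λ:
  PC1: 54/142 = 0.3803
  PC2: 47/142 = 0.331
  PC3: 41/142 = 0.2887

Step 3 — cumulative fraction after k components = (λ_1 + ... + λ_k) / Σ λ:
  k = 1: 54/142 = 0.3803
  k = 2: (54 + 47)/142 = 101/142 = 0.7113
  k = 3: (54 + 47 + 41)/142 = 142/142 = 1

Summary (fraction, with percent):

explained: PC1 0.3803 (38.03%), PC2 0.331 (33.1%), PC3 0.2887 (28.87%);  cumulative: 0.3803, 0.7113, 1


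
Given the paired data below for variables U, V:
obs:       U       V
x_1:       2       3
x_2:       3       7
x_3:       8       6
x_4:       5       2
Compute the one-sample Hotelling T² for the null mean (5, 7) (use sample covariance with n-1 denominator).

Step 1 — sample mean vector:
  mean(U) = (2 + 3 + 8 + 5) / 4 = 18/4 = 4.5
  mean(V) = (3 + 7 + 6 + 2) / 4 = 18/4 = 4.5
  x̄ = (4.5, 4.5),  deviation x̄ - mu_0 = (4.5, 4.5) - (5, 7) = (-0.5, -2.5).

Step 2 — sample covariance matrix, S[i,j] = (1/(n-1)) · Σ_k (x_{k,i} - mean_i) · (x_{k,j} - mean_j), divisor n-1 = 3:
  S[U,U] = ((-2.5)·(-2.5) + (-1.5)·(-1.5) + (3.5)·(3.5) + (0.5)·(0.5)) / 3 = 21/3 = 7
  S[U,V] = ((-2.5)·(-1.5) + (-1.5)·(2.5) + (3.5)·(1.5) + (0.5)·(-2.5)) / 3 = 4/3 = 1.3333
  S[V,V] = ((-1.5)·(-1.5) + (2.5)·(2.5) + (1.5)·(1.5) + (-2.5)·(-2.5)) / 3 = 17/3 = 5.6667
  S = [[7, 1.3333],
 [1.3333, 5.6667]].

Step 3 — invert S. det(S) = 7·5.6667 - (1.3333)² = 37.8889.
  S^{-1} = (1/det) · [[d, -b], [-b, a]] = [[0.1496, -0.0352],
 [-0.0352, 0.1848]].

Step 4 — quadratic form (x̄ - mu_0)^T · S^{-1} · (x̄ - mu_0):
  S^{-1} · (x̄ - mu_0) = (0.0132, -0.4443),
  (x̄ - mu_0)^T · [...] = (-0.5)·(0.0132) + (-2.5)·(-0.4443) = 1.1041.

Step 5 — scale by n: T² = 4 · 1.1041 = 4.4164.

T² ≈ 4.4164


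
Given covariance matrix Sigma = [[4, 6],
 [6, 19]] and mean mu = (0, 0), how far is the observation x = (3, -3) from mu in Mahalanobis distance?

Step 1 — centre the observation: (x - mu) = (3, -3).

Step 2 — invert Sigma. det(Sigma) = 4·19 - (6)² = 40.
  Sigma^{-1} = (1/det) · [[d, -b], [-b, a]] = [[0.475, -0.15],
 [-0.15, 0.1]].

Step 3 — form the quadratic (x - mu)^T · Sigma^{-1} · (x - mu):
  Sigma^{-1} · (x - mu) = (1.875, -0.75).
  (x - mu)^T · [Sigma^{-1} · (x - mu)] = (3)·(1.875) + (-3)·(-0.75) = 7.875.

Step 4 — take square root: d = √(7.875) ≈ 2.8062.

d(x, mu) = √(7.875) ≈ 2.8062


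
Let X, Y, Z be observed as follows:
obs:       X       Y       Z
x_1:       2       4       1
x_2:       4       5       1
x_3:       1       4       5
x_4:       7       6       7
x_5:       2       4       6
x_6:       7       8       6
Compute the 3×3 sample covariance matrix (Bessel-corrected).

Step 1 — column means:
  mean(X) = (2 + 4 + 1 + 7 + 2 + 7) / 6 = 23/6 = 3.8333
  mean(Y) = (4 + 5 + 4 + 6 + 4 + 8) / 6 = 31/6 = 5.1667
  mean(Z) = (1 + 1 + 5 + 7 + 6 + 6) / 6 = 26/6 = 4.3333

Step 2 — sample covariance S[i,j] = (1/(n-1)) · Σ_k (x_{k,i} - mean_i) · (x_{k,j} - mean_j), with n-1 = 5.
  S[X,X] = ((-1.8333)·(-1.8333) + (0.1667)·(0.1667) + (-2.8333)·(-2.8333) + (3.1667)·(3.1667) + (-1.8333)·(-1.8333) + (3.1667)·(3.1667)) / 5 = 34.8333/5 = 6.9667
  S[X,Y] = ((-1.8333)·(-1.1667) + (0.1667)·(-0.1667) + (-2.8333)·(-1.1667) + (3.1667)·(0.8333) + (-1.8333)·(-1.1667) + (3.1667)·(2.8333)) / 5 = 19.1667/5 = 3.8333
  S[X,Z] = ((-1.8333)·(-3.3333) + (0.1667)·(-3.3333) + (-2.8333)·(0.6667) + (3.1667)·(2.6667) + (-1.8333)·(1.6667) + (3.1667)·(1.6667)) / 5 = 14.3333/5 = 2.8667
  S[Y,Y] = ((-1.1667)·(-1.1667) + (-0.1667)·(-0.1667) + (-1.1667)·(-1.1667) + (0.8333)·(0.8333) + (-1.1667)·(-1.1667) + (2.8333)·(2.8333)) / 5 = 12.8333/5 = 2.5667
  S[Y,Z] = ((-1.1667)·(-3.3333) + (-0.1667)·(-3.3333) + (-1.1667)·(0.6667) + (0.8333)·(2.6667) + (-1.1667)·(1.6667) + (2.8333)·(1.6667)) / 5 = 8.6667/5 = 1.7333
  S[Z,Z] = ((-3.3333)·(-3.3333) + (-3.3333)·(-3.3333) + (0.6667)·(0.6667) + (2.6667)·(2.6667) + (1.6667)·(1.6667) + (1.6667)·(1.6667)) / 5 = 35.3333/5 = 7.0667

S is symmetric (S[j,i] = S[i,j]). Assembling:

S = [[6.9667, 3.8333, 2.8667],
 [3.8333, 2.5667, 1.7333],
 [2.8667, 1.7333, 7.0667]]


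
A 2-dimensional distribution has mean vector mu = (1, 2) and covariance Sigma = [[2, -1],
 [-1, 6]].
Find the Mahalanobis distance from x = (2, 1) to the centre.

Step 1 — centre the observation: (x - mu) = (1, -1).

Step 2 — invert Sigma. det(Sigma) = 2·6 - (-1)² = 11.
  Sigma^{-1} = (1/det) · [[d, -b], [-b, a]] = [[0.5455, 0.0909],
 [0.0909, 0.1818]].

Step 3 — form the quadratic (x - mu)^T · Sigma^{-1} · (x - mu):
  Sigma^{-1} · (x - mu) = (0.4545, -0.0909).
  (x - mu)^T · [Sigma^{-1} · (x - mu)] = (1)·(0.4545) + (-1)·(-0.0909) = 0.5455.

Step 4 — take square root: d = √(0.5455) ≈ 0.7385.

d(x, mu) = √(0.5455) ≈ 0.7385


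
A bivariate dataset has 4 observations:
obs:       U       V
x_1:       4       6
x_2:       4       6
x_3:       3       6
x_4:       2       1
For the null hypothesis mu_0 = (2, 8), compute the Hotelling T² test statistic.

Step 1 — sample mean vector:
  mean(U) = (4 + 4 + 3 + 2) / 4 = 13/4 = 3.25
  mean(V) = (6 + 6 + 6 + 1) / 4 = 19/4 = 4.75
  x̄ = (3.25, 4.75),  deviation x̄ - mu_0 = (3.25, 4.75) - (2, 8) = (1.25, -3.25).

Step 2 — sample covariance matrix, S[i,j] = (1/(n-1)) · Σ_k (x_{k,i} - mean_i) · (x_{k,j} - mean_j), divisor n-1 = 3:
  S[U,U] = ((0.75)·(0.75) + (0.75)·(0.75) + (-0.25)·(-0.25) + (-1.25)·(-1.25)) / 3 = 2.75/3 = 0.9167
  S[U,V] = ((0.75)·(1.25) + (0.75)·(1.25) + (-0.25)·(1.25) + (-1.25)·(-3.75)) / 3 = 6.25/3 = 2.0833
  S[V,V] = ((1.25)·(1.25) + (1.25)·(1.25) + (1.25)·(1.25) + (-3.75)·(-3.75)) / 3 = 18.75/3 = 6.25
  S = [[0.9167, 2.0833],
 [2.0833, 6.25]].

Step 3 — invert S. det(S) = 0.9167·6.25 - (2.0833)² = 1.3889.
  S^{-1} = (1/det) · [[d, -b], [-b, a]] = [[4.5, -1.5],
 [-1.5, 0.66]].

Step 4 — quadratic form (x̄ - mu_0)^T · S^{-1} · (x̄ - mu_0):
  S^{-1} · (x̄ - mu_0) = (10.5, -4.02),
  (x̄ - mu_0)^T · [...] = (1.25)·(10.5) + (-3.25)·(-4.02) = 26.19.

Step 5 — scale by n: T² = 4 · 26.19 = 104.76.

T² ≈ 104.76


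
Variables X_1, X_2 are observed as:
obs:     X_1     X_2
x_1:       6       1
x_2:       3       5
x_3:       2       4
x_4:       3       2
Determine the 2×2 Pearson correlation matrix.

Step 1 — column means:
  mean(X_1) = (6 + 3 + 2 + 3) / 4 = 14/4 = 3.5
  mean(X_2) = (1 + 5 + 4 + 2) / 4 = 12/4 = 3

Step 2 — sample variances and covariances s[i,j] = (1/(n-1)) · Σ_k (x_{k,i} - mean_i) · (x_{k,j} - mean_j), with n-1 = 3:
  s[X_1,X_1] = ((2.5)·(2.5) + (-0.5)·(-0.5) + (-1.5)·(-1.5) + (-0.5)·(-0.5)) / 3 = 9/3 = 3
  s[X_1,X_2] = ((2.5)·(-2) + (-0.5)·(2) + (-1.5)·(1) + (-0.5)·(-1)) / 3 = -7/3 = -2.3333
  s[X_2,X_2] = ((-2)·(-2) + (2)·(2) + (1)·(1) + (-1)·(-1)) / 3 = 10/3 = 3.3333
  Sample standard deviations s_i = √(s[i,i]):
  s(X_1) = √(3) = 1.7321
  s(X_2) = √(3.3333) = 1.8257

Step 3 — r_{ij} = s_{ij} / (s_i · s_j):
  r[X_1,X_1] = 1 (diagonal).
  r[X_1,X_2] = -2.3333 / (1.7321 · 1.8257) = -2.3333 / 3.1623 = -0.7379
  r[X_2,X_2] = 1 (diagonal).

R is symmetric with unit diagonal. Assembling:

R = [[1, -0.7379],
 [-0.7379, 1]]


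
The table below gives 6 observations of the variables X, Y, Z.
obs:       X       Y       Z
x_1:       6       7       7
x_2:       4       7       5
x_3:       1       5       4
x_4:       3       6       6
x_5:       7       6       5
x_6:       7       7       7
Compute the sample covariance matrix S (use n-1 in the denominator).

Step 1 — column means:
  mean(X) = (6 + 4 + 1 + 3 + 7 + 7) / 6 = 28/6 = 4.6667
  mean(Y) = (7 + 7 + 5 + 6 + 6 + 7) / 6 = 38/6 = 6.3333
  mean(Z) = (7 + 5 + 4 + 6 + 5 + 7) / 6 = 34/6 = 5.6667

Step 2 — sample covariance S[i,j] = (1/(n-1)) · Σ_k (x_{k,i} - mean_i) · (x_{k,j} - mean_j), with n-1 = 5.
  S[X,X] = ((1.3333)·(1.3333) + (-0.6667)·(-0.6667) + (-3.6667)·(-3.6667) + (-1.6667)·(-1.6667) + (2.3333)·(2.3333) + (2.3333)·(2.3333)) / 5 = 29.3333/5 = 5.8667
  S[X,Y] = ((1.3333)·(0.6667) + (-0.6667)·(0.6667) + (-3.6667)·(-1.3333) + (-1.6667)·(-0.3333) + (2.3333)·(-0.3333) + (2.3333)·(0.6667)) / 5 = 6.6667/5 = 1.3333
  S[X,Z] = ((1.3333)·(1.3333) + (-0.6667)·(-0.6667) + (-3.6667)·(-1.6667) + (-1.6667)·(0.3333) + (2.3333)·(-0.6667) + (2.3333)·(1.3333)) / 5 = 9.3333/5 = 1.8667
  S[Y,Y] = ((0.6667)·(0.6667) + (0.6667)·(0.6667) + (-1.3333)·(-1.3333) + (-0.3333)·(-0.3333) + (-0.3333)·(-0.3333) + (0.6667)·(0.6667)) / 5 = 3.3333/5 = 0.6667
  S[Y,Z] = ((0.6667)·(1.3333) + (0.6667)·(-0.6667) + (-1.3333)·(-1.6667) + (-0.3333)·(0.3333) + (-0.3333)·(-0.6667) + (0.6667)·(1.3333)) / 5 = 3.6667/5 = 0.7333
  S[Z,Z] = ((1.3333)·(1.3333) + (-0.6667)·(-0.6667) + (-1.6667)·(-1.6667) + (0.3333)·(0.3333) + (-0.6667)·(-0.6667) + (1.3333)·(1.3333)) / 5 = 7.3333/5 = 1.4667

S is symmetric (S[j,i] = S[i,j]). Assembling:

S = [[5.8667, 1.3333, 1.8667],
 [1.3333, 0.6667, 0.7333],
 [1.8667, 0.7333, 1.4667]]


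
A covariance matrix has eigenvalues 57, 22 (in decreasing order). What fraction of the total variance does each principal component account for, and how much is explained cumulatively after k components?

Step 1 — total variance = trace(Sigma) = Σ λ_i = 57 + 22 = 79.

Step 2 — fraction explained by component i = λ_i / Σ λ:
  PC1: 57/79 = 0.7215
  PC2: 22/79 = 0.2785

Step 3 — cumulative fraction after k components = (λ_1 + ... + λ_k) / Σ λ:
  k = 1: 57/79 = 0.7215
  k = 2: (57 + 22)/79 = 79/79 = 1

Summary (fraction, with percent):

explained: PC1 0.7215 (72.15%), PC2 0.2785 (27.85%);  cumulative: 0.7215, 1


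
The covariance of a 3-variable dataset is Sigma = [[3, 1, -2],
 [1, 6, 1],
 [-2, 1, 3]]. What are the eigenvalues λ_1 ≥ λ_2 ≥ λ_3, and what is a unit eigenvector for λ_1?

Step 1 — characteristic polynomial p(λ) = det(λI - Sigma) = λ³ - tr·λ² + c_1·λ - det, where tr = trace, c_1 = sum of the principal 2×2 minors, det = det(Sigma):
  tr = 3 + 6 + 3 = 12,
  c_1 = (3·6 - (1)²) + (3·3 - (-2)²) + (6·3 - (1)²) = 17 + 5 + 17 = 39,
  det = 3·(6·3 - (1)²) - (1)·((1)·3 - (1)·(-2)) + (-2)·((1)·(1) - 6·(-2)) = 3·(17) - (1)·(5) + (-2)·(13) = 20.
  So p(λ) = λ³ - 12λ² + 39λ - 20.
Step 2 — look for an integer root (rational root theorem: any rational root is an integer divisor of 20). Testing λ = 5:
  p(5) = 125 - 300 + 195 - 20 = 0  ✓
  Dividing out (λ - 5): p(λ) = (λ - 5)(λ² - 7λ + 4).
Step 3 — remaining eigenvalues from the quadratic λ² - 7λ + 4 = 0:
  Δ = 7² - 4·4 = 49 - 16 = 33,  λ = (7 ± √33)/2 = (7 ± 5.7446)/2 ≈ 6.3723 or 0.6277.
  Sorted: λ_1 = 6.3723,  λ_2 = 5,  λ_3 = 0.6277  (check: sum = 12 = tr ✓).

Step 4 — unit eigenvector for λ_1 ≈ 6.3723: v spans the null space of (Sigma - λ_1 I), whose rows are
  r_1 = (-3.3723, 1, -2),  r_2 = (1, -0.3723, 1),  r_3 = (-2, 1, -3.3723).
  v is orthogonal to every row, so take v ∝ r_1 × r_2 = ((1)·(1) - (-2)·(-0.3723), (-2)·(1) - (-3.3723)·(1), (-3.3723)·(-0.3723) - (1)·(1)) ≈ (0.2554, 1.3723, 0.2554).
  Let u = (0.2554, 1.3723, 0.2554).
  ||u|| = √((0.2554)² + (1.3723)² + (0.2554)²) = √(2.0137) ≈ 1.419,  v_1 = u/||u|| ≈ (0.18, 0.9671, 0.18) (||v_1|| = 1).

λ_1 = 6.3723,  λ_2 = 5,  λ_3 = 0.6277;  v_1 ≈ (0.18, 0.9671, 0.18)


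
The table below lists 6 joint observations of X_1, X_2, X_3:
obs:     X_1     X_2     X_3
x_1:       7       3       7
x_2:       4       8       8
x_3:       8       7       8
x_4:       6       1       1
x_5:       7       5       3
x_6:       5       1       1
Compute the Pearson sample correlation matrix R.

Step 1 — column means:
  mean(X_1) = (7 + 4 + 8 + 6 + 7 + 5) / 6 = 37/6 = 6.1667
  mean(X_2) = (3 + 8 + 7 + 1 + 5 + 1) / 6 = 25/6 = 4.1667
  mean(X_3) = (7 + 8 + 8 + 1 + 3 + 1) / 6 = 28/6 = 4.6667

Step 2 — sample variances and covariances s[i,j] = (1/(n-1)) · Σ_k (x_{k,i} - mean_i) · (x_{k,j} - mean_j), with n-1 = 5:
  s[X_1,X_1] = ((0.8333)·(0.8333) + (-2.1667)·(-2.1667) + (1.8333)·(1.8333) + (-0.1667)·(-0.1667) + (0.8333)·(0.8333) + (-1.1667)·(-1.1667)) / 5 = 10.8333/5 = 2.1667
  s[X_1,X_2] = ((0.8333)·(-1.1667) + (-2.1667)·(3.8333) + (1.8333)·(2.8333) + (-0.1667)·(-3.1667) + (0.8333)·(0.8333) + (-1.1667)·(-3.1667)) / 5 = 0.8333/5 = 0.1667
  s[X_1,X_3] = ((0.8333)·(2.3333) + (-2.1667)·(3.3333) + (1.8333)·(3.3333) + (-0.1667)·(-3.6667) + (0.8333)·(-1.6667) + (-1.1667)·(-3.6667)) / 5 = 4.3333/5 = 0.8667
  s[X_2,X_2] = ((-1.1667)·(-1.1667) + (3.8333)·(3.8333) + (2.8333)·(2.8333) + (-3.1667)·(-3.1667) + (0.8333)·(0.8333) + (-3.1667)·(-3.1667)) / 5 = 44.8333/5 = 8.9667
  s[X_2,X_3] = ((-1.1667)·(2.3333) + (3.8333)·(3.3333) + (2.8333)·(3.3333) + (-3.1667)·(-3.6667) + (0.8333)·(-1.6667) + (-3.1667)·(-3.6667)) / 5 = 41.3333/5 = 8.2667
  s[X_3,X_3] = ((2.3333)·(2.3333) + (3.3333)·(3.3333) + (3.3333)·(3.3333) + (-3.6667)·(-3.6667) + (-1.6667)·(-1.6667) + (-3.6667)·(-3.6667)) / 5 = 57.3333/5 = 11.4667
  Sample standard deviations s_i = √(s[i,i]):
  s(X_1) = √(2.1667) = 1.472
  s(X_2) = √(8.9667) = 2.9944
  s(X_3) = √(11.4667) = 3.3862

Step 3 — r_{ij} = s_{ij} / (s_i · s_j):
  r[X_1,X_1] = 1 (diagonal).
  r[X_1,X_2] = 0.1667 / (1.472 · 2.9944) = 0.1667 / 4.4077 = 0.0378
  r[X_1,X_3] = 0.8667 / (1.472 · 3.3862) = 0.8667 / 4.9844 = 0.1739
  r[X_2,X_2] = 1 (diagonal).
  r[X_2,X_3] = 8.2667 / (2.9944 · 3.3862) = 8.2667 / 10.1399 = 0.8153
  r[X_3,X_3] = 1 (diagonal).

R is symmetric with unit diagonal. Assembling:

R = [[1, 0.0378, 0.1739],
 [0.0378, 1, 0.8153],
 [0.1739, 0.8153, 1]]


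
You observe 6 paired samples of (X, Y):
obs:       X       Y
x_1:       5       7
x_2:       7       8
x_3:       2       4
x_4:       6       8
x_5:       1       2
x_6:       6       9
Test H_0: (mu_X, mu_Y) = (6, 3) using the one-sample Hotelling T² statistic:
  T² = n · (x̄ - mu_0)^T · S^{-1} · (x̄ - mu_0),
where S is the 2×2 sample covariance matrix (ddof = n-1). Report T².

Step 1 — sample mean vector:
  mean(X) = (5 + 7 + 2 + 6 + 1 + 6) / 6 = 27/6 = 4.5
  mean(Y) = (7 + 8 + 4 + 8 + 2 + 9) / 6 = 38/6 = 6.3333
  x̄ = (4.5, 6.3333),  deviation x̄ - mu_0 = (4.5, 6.3333) - (6, 3) = (-1.5, 3.3333).

Step 2 — sample covariance matrix, S[i,j] = (1/(n-1)) · Σ_k (x_{k,i} - mean_i) · (x_{k,j} - mean_j), divisor n-1 = 5:
  S[X,X] = ((0.5)·(0.5) + (2.5)·(2.5) + (-2.5)·(-2.5) + (1.5)·(1.5) + (-3.5)·(-3.5) + (1.5)·(1.5)) / 5 = 29.5/5 = 5.9
  S[X,Y] = ((0.5)·(0.6667) + (2.5)·(1.6667) + (-2.5)·(-2.3333) + (1.5)·(1.6667) + (-3.5)·(-4.3333) + (1.5)·(2.6667)) / 5 = 32/5 = 6.4
  S[Y,Y] = ((0.6667)·(0.6667) + (1.6667)·(1.6667) + (-2.3333)·(-2.3333) + (1.6667)·(1.6667) + (-4.3333)·(-4.3333) + (2.6667)·(2.6667)) / 5 = 37.3333/5 = 7.4667
  S = [[5.9, 6.4],
 [6.4, 7.4667]].

Step 3 — invert S. det(S) = 5.9·7.4667 - (6.4)² = 3.0933.
  S^{-1} = (1/det) · [[d, -b], [-b, a]] = [[2.4138, -2.069],
 [-2.069, 1.9073]].

Step 4 — quadratic form (x̄ - mu_0)^T · S^{-1} · (x̄ - mu_0):
  S^{-1} · (x̄ - mu_0) = (-10.5172, 9.4612),
  (x̄ - mu_0)^T · [...] = (-1.5)·(-10.5172) + (3.3333)·(9.4612) = 47.3132.

Step 5 — scale by n: T² = 6 · 47.3132 = 283.8793.

T² ≈ 283.8793


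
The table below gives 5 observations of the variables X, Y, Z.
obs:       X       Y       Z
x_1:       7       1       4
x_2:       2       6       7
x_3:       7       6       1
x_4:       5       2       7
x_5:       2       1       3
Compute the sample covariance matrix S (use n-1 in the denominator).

Step 1 — column means:
  mean(X) = (7 + 2 + 7 + 5 + 2) / 5 = 23/5 = 4.6
  mean(Y) = (1 + 6 + 6 + 2 + 1) / 5 = 16/5 = 3.2
  mean(Z) = (4 + 7 + 1 + 7 + 3) / 5 = 22/5 = 4.4

Step 2 — sample covariance S[i,j] = (1/(n-1)) · Σ_k (x_{k,i} - mean_i) · (x_{k,j} - mean_j), with n-1 = 4.
  S[X,X] = ((2.4)·(2.4) + (-2.6)·(-2.6) + (2.4)·(2.4) + (0.4)·(0.4) + (-2.6)·(-2.6)) / 4 = 25.2/4 = 6.3
  S[X,Y] = ((2.4)·(-2.2) + (-2.6)·(2.8) + (2.4)·(2.8) + (0.4)·(-1.2) + (-2.6)·(-2.2)) / 4 = -0.6/4 = -0.15
  S[X,Z] = ((2.4)·(-0.4) + (-2.6)·(2.6) + (2.4)·(-3.4) + (0.4)·(2.6) + (-2.6)·(-1.4)) / 4 = -11.2/4 = -2.8
  S[Y,Y] = ((-2.2)·(-2.2) + (2.8)·(2.8) + (2.8)·(2.8) + (-1.2)·(-1.2) + (-2.2)·(-2.2)) / 4 = 26.8/4 = 6.7
  S[Y,Z] = ((-2.2)·(-0.4) + (2.8)·(2.6) + (2.8)·(-3.4) + (-1.2)·(2.6) + (-2.2)·(-1.4)) / 4 = -1.4/4 = -0.35
  S[Z,Z] = ((-0.4)·(-0.4) + (2.6)·(2.6) + (-3.4)·(-3.4) + (2.6)·(2.6) + (-1.4)·(-1.4)) / 4 = 27.2/4 = 6.8

S is symmetric (S[j,i] = S[i,j]). Assembling:

S = [[6.3, -0.15, -2.8],
 [-0.15, 6.7, -0.35],
 [-2.8, -0.35, 6.8]]
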